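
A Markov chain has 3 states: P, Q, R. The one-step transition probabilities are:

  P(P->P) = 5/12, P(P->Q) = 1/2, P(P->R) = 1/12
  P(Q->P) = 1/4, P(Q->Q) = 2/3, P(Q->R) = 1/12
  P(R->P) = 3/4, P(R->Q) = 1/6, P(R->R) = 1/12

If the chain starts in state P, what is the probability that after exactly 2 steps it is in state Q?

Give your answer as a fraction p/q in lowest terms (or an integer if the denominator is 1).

Answer: 5/9

Derivation:
Computing P^2 by repeated multiplication:
P^1 =
  P: [5/12, 1/2, 1/12]
  Q: [1/4, 2/3, 1/12]
  R: [3/4, 1/6, 1/12]
P^2 =
  P: [13/36, 5/9, 1/12]
  Q: [1/3, 7/12, 1/12]
  R: [5/12, 1/2, 1/12]

(P^2)[P -> Q] = 5/9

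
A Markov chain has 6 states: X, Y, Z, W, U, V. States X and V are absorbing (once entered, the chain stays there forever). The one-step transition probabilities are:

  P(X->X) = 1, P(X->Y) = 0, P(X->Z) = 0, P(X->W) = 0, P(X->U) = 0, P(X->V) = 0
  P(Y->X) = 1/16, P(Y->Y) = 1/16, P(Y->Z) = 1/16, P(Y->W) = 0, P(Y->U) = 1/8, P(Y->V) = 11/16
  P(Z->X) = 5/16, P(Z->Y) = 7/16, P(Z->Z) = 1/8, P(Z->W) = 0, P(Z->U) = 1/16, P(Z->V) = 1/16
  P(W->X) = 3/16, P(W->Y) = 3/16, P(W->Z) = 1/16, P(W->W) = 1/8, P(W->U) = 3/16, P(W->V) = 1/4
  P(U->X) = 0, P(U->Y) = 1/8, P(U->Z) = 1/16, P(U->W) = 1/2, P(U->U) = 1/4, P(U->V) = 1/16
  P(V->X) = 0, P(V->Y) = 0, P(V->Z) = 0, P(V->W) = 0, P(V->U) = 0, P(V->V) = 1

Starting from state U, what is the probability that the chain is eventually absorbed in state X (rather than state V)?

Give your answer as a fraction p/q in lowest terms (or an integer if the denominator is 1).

Answer: 3832/13543

Derivation:
Let a_i = P(absorbed in X | start in state i).
Boundary conditions: a_X = 1, a_V = 0.
For each transient state i, a_i = sum_j P(i->j) * a_j:
  a_Y = 1/16*a_X + 1/16*a_Y + 1/16*a_Z + 0*a_W + 1/8*a_U + 11/16*a_V
  a_Z = 5/16*a_X + 7/16*a_Y + 1/8*a_Z + 0*a_W + 1/16*a_U + 1/16*a_V
  a_W = 3/16*a_X + 3/16*a_Y + 1/16*a_Z + 1/8*a_W + 3/16*a_U + 1/4*a_V
  a_U = 0*a_X + 1/8*a_Y + 1/16*a_Z + 1/2*a_W + 1/4*a_U + 1/16*a_V

Substituting a_X = 1 and a_V = 0, rearrange to (I - Q) a = r where r[i] = P(i -> X):
  [15/16, -1/16, 0, -1/8] . (a_Y, a_Z, a_W, a_U) = 1/16
  [-7/16, 7/8, 0, -1/16] . (a_Y, a_Z, a_W, a_U) = 5/16
  [-3/16, -1/16, 7/8, -3/16] . (a_Y, a_Z, a_W, a_U) = 3/16
  [-1/8, -1/16, -1/2, 3/4] . (a_Y, a_Z, a_W, a_U) = 0

Solving yields:
  a_Y = 1815/13543
  a_Z = 6018/13543
  a_W = 4542/13543
  a_U = 3832/13543

Starting state is U, so the absorption probability is a_U = 3832/13543.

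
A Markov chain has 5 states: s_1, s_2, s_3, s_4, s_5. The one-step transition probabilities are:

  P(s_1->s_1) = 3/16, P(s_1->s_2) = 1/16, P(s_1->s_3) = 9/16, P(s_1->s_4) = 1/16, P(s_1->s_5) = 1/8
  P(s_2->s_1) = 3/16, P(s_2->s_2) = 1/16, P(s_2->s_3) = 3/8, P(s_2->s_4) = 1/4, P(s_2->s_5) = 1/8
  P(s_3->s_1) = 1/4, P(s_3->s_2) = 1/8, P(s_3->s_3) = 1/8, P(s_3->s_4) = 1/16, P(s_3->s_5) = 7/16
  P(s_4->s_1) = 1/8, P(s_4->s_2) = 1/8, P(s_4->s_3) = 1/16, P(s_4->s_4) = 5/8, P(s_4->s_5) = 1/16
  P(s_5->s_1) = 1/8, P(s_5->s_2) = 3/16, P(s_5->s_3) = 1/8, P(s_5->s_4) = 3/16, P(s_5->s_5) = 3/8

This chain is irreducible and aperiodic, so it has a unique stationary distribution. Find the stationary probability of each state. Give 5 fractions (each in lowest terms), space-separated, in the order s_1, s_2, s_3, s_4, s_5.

Answer: 6295/37058 4499/37058 7905/37058 9697/37058 4331/18529

Derivation:
The stationary distribution satisfies pi = pi * P, i.e.:
  pi_s_1 = 3/16*pi_s_1 + 3/16*pi_s_2 + 1/4*pi_s_3 + 1/8*pi_s_4 + 1/8*pi_s_5
  pi_s_2 = 1/16*pi_s_1 + 1/16*pi_s_2 + 1/8*pi_s_3 + 1/8*pi_s_4 + 3/16*pi_s_5
  pi_s_3 = 9/16*pi_s_1 + 3/8*pi_s_2 + 1/8*pi_s_3 + 1/16*pi_s_4 + 1/8*pi_s_5
  pi_s_4 = 1/16*pi_s_1 + 1/4*pi_s_2 + 1/16*pi_s_3 + 5/8*pi_s_4 + 3/16*pi_s_5
  pi_s_5 = 1/8*pi_s_1 + 1/8*pi_s_2 + 7/16*pi_s_3 + 1/16*pi_s_4 + 3/8*pi_s_5
with normalization: pi_s_1 + pi_s_2 + pi_s_3 + pi_s_4 + pi_s_5 = 1.

Using the first 4 balance equations plus normalization, the linear system A*pi = b is:
  [-13/16, 3/16, 1/4, 1/8, 1/8] . pi = 0
  [1/16, -15/16, 1/8, 1/8, 3/16] . pi = 0
  [9/16, 3/8, -7/8, 1/16, 1/8] . pi = 0
  [1/16, 1/4, 1/16, -3/8, 3/16] . pi = 0
  [1, 1, 1, 1, 1] . pi = 1

Solving yields:
  pi_s_1 = 6295/37058
  pi_s_2 = 4499/37058
  pi_s_3 = 7905/37058
  pi_s_4 = 9697/37058
  pi_s_5 = 4331/18529

Verification (pi * P):
  6295/37058*3/16 + 4499/37058*3/16 + 7905/37058*1/4 + 9697/37058*1/8 + 4331/18529*1/8 = 6295/37058 = pi_s_1  (ok)
  6295/37058*1/16 + 4499/37058*1/16 + 7905/37058*1/8 + 9697/37058*1/8 + 4331/18529*3/16 = 4499/37058 = pi_s_2  (ok)
  6295/37058*9/16 + 4499/37058*3/8 + 7905/37058*1/8 + 9697/37058*1/16 + 4331/18529*1/8 = 7905/37058 = pi_s_3  (ok)
  6295/37058*1/16 + 4499/37058*1/4 + 7905/37058*1/16 + 9697/37058*5/8 + 4331/18529*3/16 = 9697/37058 = pi_s_4  (ok)
  6295/37058*1/8 + 4499/37058*1/8 + 7905/37058*7/16 + 9697/37058*1/16 + 4331/18529*3/8 = 4331/18529 = pi_s_5  (ok)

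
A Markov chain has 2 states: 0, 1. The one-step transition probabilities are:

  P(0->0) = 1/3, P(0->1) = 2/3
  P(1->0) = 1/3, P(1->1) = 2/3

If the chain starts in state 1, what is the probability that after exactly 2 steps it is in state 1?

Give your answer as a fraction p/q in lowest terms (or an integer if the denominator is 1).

Computing P^2 by repeated multiplication:
P^1 =
  0: [1/3, 2/3]
  1: [1/3, 2/3]
P^2 =
  0: [1/3, 2/3]
  1: [1/3, 2/3]

(P^2)[1 -> 1] = 2/3

Answer: 2/3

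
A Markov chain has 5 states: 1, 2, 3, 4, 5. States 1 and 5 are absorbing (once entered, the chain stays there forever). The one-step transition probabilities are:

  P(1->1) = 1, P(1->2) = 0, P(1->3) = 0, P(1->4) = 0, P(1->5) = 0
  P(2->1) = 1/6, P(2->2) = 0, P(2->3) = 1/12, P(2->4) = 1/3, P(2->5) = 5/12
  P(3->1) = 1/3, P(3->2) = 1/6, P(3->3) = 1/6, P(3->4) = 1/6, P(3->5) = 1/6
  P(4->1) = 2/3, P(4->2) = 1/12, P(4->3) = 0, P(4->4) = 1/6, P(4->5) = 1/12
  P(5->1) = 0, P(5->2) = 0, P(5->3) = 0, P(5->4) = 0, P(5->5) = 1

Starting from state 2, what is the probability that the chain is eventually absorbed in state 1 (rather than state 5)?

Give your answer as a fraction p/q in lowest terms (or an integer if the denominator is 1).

Answer: 288/569

Derivation:
Let a_i = P(absorbed in 1 | start in state i).
Boundary conditions: a_1 = 1, a_5 = 0.
For each transient state i, a_i = sum_j P(i->j) * a_j:
  a_2 = 1/6*a_1 + 0*a_2 + 1/12*a_3 + 1/3*a_4 + 5/12*a_5
  a_3 = 1/3*a_1 + 1/6*a_2 + 1/6*a_3 + 1/6*a_4 + 1/6*a_5
  a_4 = 2/3*a_1 + 1/12*a_2 + 0*a_3 + 1/6*a_4 + 1/12*a_5

Substituting a_1 = 1 and a_5 = 0, rearrange to (I - Q) a = r where r[i] = P(i -> 1):
  [1, -1/12, -1/3] . (a_2, a_3, a_4) = 1/6
  [-1/6, 5/6, -1/6] . (a_2, a_3, a_4) = 1/3
  [-1/12, 0, 5/6] . (a_2, a_3, a_4) = 2/3

Solving yields:
  a_2 = 288/569
  a_3 = 382/569
  a_4 = 484/569

Starting state is 2, so the absorption probability is a_2 = 288/569.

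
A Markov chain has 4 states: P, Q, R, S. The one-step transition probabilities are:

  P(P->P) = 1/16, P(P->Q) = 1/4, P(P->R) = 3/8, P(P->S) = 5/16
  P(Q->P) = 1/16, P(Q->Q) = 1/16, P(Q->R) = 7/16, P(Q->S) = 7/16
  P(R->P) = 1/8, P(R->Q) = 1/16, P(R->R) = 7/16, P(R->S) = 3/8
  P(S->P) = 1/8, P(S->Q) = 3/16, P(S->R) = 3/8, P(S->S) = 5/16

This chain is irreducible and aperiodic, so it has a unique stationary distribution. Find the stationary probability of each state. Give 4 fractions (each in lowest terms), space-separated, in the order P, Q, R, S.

The stationary distribution satisfies pi = pi * P, i.e.:
  pi_P = 1/16*pi_P + 1/16*pi_Q + 1/8*pi_R + 1/8*pi_S
  pi_Q = 1/4*pi_P + 1/16*pi_Q + 1/16*pi_R + 3/16*pi_S
  pi_R = 3/8*pi_P + 7/16*pi_Q + 7/16*pi_R + 3/8*pi_S
  pi_S = 5/16*pi_P + 7/16*pi_Q + 3/8*pi_R + 5/16*pi_S
with normalization: pi_P + pi_Q + pi_R + pi_S = 1.

Using the first 3 balance equations plus normalization, the linear system A*pi = b is:
  [-15/16, 1/16, 1/8, 1/8] . pi = 0
  [1/4, -15/16, 1/16, 3/16] . pi = 0
  [3/8, 7/16, -9/16, 3/8] . pi = 0
  [1, 1, 1, 1] . pi = 1

Solving yields:
  pi_P = 511/4639
  pi_Q = 591/4639
  pi_R = 1895/4639
  pi_S = 1642/4639

Verification (pi * P):
  511/4639*1/16 + 591/4639*1/16 + 1895/4639*1/8 + 1642/4639*1/8 = 511/4639 = pi_P  (ok)
  511/4639*1/4 + 591/4639*1/16 + 1895/4639*1/16 + 1642/4639*3/16 = 591/4639 = pi_Q  (ok)
  511/4639*3/8 + 591/4639*7/16 + 1895/4639*7/16 + 1642/4639*3/8 = 1895/4639 = pi_R  (ok)
  511/4639*5/16 + 591/4639*7/16 + 1895/4639*3/8 + 1642/4639*5/16 = 1642/4639 = pi_S  (ok)

Answer: 511/4639 591/4639 1895/4639 1642/4639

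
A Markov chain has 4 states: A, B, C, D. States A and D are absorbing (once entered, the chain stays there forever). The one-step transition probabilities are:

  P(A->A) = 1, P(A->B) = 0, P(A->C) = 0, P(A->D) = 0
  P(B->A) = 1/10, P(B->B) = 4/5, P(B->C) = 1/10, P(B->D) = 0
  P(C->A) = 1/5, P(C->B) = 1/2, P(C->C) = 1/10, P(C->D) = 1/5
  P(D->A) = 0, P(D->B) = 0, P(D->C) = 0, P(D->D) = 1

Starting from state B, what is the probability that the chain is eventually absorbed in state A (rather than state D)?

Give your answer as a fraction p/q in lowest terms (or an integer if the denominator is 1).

Answer: 11/13

Derivation:
Let a_i = P(absorbed in A | start in state i).
Boundary conditions: a_A = 1, a_D = 0.
For each transient state i, a_i = sum_j P(i->j) * a_j:
  a_B = 1/10*a_A + 4/5*a_B + 1/10*a_C + 0*a_D
  a_C = 1/5*a_A + 1/2*a_B + 1/10*a_C + 1/5*a_D

Substituting a_A = 1 and a_D = 0, rearrange to (I - Q) a = r where r[i] = P(i -> A):
  [1/5, -1/10] . (a_B, a_C) = 1/10
  [-1/2, 9/10] . (a_B, a_C) = 1/5

Solving yields:
  a_B = 11/13
  a_C = 9/13

Starting state is B, so the absorption probability is a_B = 11/13.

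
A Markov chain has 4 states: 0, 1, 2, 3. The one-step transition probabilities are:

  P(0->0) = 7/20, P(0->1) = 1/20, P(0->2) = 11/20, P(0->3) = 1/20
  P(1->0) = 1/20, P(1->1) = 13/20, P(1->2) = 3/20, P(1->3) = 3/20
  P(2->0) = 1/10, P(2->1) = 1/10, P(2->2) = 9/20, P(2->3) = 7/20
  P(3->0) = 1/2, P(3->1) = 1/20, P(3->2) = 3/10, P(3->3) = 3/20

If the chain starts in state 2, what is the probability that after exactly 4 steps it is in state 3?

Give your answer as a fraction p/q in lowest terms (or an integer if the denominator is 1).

Answer: 657/3200

Derivation:
Computing P^4 by repeated multiplication:
P^1 =
  0: [7/20, 1/20, 11/20, 1/20]
  1: [1/20, 13/20, 3/20, 3/20]
  2: [1/10, 1/10, 9/20, 7/20]
  3: [1/2, 1/20, 3/10, 3/20]
P^2 =
  0: [41/200, 43/400, 37/80, 9/40]
  1: [7/50, 179/400, 19/80, 7/40]
  2: [13/50, 53/400, 151/400, 23/100]
  3: [113/400, 19/200, 37/80, 4/25]
P^3 =
  0: [1887/8000, 1101/8000, 809/2000, 111/500]
  1: [1461/8000, 2643/8000, 607/2000, 367/2000]
  2: [2003/8000, 1187/8000, 1607/4000, 399/2000]
  3: [1839/8000, 1041/8000, 1703/4000, 857/4000]
P^4 =
  0: [19271/80000, 191/1250, 399/1000, 3317/16000]
  1: [16203/80000, 1317/5000, 2733/8000, 3079/16000]
  2: [9399/40000, 12729/80000, 2003/5000, 657/3200]
  3: [18933/80000, 11949/80000, 6429/16000, 16973/80000]

(P^4)[2 -> 3] = 657/3200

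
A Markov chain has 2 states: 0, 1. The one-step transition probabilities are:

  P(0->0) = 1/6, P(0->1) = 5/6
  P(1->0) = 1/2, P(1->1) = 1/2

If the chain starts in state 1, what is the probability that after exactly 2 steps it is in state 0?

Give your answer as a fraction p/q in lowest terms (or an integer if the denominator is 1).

Computing P^2 by repeated multiplication:
P^1 =
  0: [1/6, 5/6]
  1: [1/2, 1/2]
P^2 =
  0: [4/9, 5/9]
  1: [1/3, 2/3]

(P^2)[1 -> 0] = 1/3

Answer: 1/3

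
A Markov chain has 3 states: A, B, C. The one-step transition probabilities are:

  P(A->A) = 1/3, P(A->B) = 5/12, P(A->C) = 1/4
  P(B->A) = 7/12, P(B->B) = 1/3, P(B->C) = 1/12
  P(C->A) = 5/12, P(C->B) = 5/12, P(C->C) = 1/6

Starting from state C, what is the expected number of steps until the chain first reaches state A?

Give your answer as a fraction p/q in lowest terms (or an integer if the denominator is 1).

Let h_i = expected steps to first reach A from state i.
Boundary: h_A = 0.
First-step equations for the other states:
  h_B = 1 + 7/12*h_A + 1/3*h_B + 1/12*h_C
  h_C = 1 + 5/12*h_A + 5/12*h_B + 1/6*h_C

Substituting h_A = 0 and rearranging gives the linear system (I - Q) h = 1:
  [2/3, -1/12] . (h_B, h_C) = 1
  [-5/12, 5/6] . (h_B, h_C) = 1

Solving yields:
  h_B = 44/25
  h_C = 52/25

Starting state is C, so the expected hitting time is h_C = 52/25.

Answer: 52/25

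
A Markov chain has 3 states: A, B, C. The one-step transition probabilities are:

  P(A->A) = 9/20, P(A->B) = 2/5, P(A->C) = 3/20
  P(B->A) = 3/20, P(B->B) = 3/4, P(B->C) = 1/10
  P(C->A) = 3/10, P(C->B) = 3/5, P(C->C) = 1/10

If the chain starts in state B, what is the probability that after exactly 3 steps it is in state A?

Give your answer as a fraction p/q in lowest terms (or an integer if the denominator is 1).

Answer: 1833/8000

Derivation:
Computing P^3 by repeated multiplication:
P^1 =
  A: [9/20, 2/5, 3/20]
  B: [3/20, 3/4, 1/10]
  C: [3/10, 3/5, 1/10]
P^2 =
  A: [123/400, 57/100, 49/400]
  B: [21/100, 273/400, 43/400]
  C: [51/200, 63/100, 23/200]
P^3 =
  A: [417/1600, 78/125, 923/8000]
  B: [1833/8000, 5283/8000, 221/2000]
  C: [39/160, 1287/2000, 451/4000]

(P^3)[B -> A] = 1833/8000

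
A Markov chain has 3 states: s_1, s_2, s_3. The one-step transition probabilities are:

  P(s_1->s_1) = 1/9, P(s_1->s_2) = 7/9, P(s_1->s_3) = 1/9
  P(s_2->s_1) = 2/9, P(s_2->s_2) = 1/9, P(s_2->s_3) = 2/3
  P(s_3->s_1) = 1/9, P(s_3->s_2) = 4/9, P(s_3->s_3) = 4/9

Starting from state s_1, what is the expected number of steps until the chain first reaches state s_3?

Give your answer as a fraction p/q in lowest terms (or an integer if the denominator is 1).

Let h_i = expected steps to first reach s_3 from state i.
Boundary: h_s_3 = 0.
First-step equations for the other states:
  h_s_1 = 1 + 1/9*h_s_1 + 7/9*h_s_2 + 1/9*h_s_3
  h_s_2 = 1 + 2/9*h_s_1 + 1/9*h_s_2 + 2/3*h_s_3

Substituting h_s_3 = 0 and rearranging gives the linear system (I - Q) h = 1:
  [8/9, -7/9] . (h_s_1, h_s_2) = 1
  [-2/9, 8/9] . (h_s_1, h_s_2) = 1

Solving yields:
  h_s_1 = 27/10
  h_s_2 = 9/5

Starting state is s_1, so the expected hitting time is h_s_1 = 27/10.

Answer: 27/10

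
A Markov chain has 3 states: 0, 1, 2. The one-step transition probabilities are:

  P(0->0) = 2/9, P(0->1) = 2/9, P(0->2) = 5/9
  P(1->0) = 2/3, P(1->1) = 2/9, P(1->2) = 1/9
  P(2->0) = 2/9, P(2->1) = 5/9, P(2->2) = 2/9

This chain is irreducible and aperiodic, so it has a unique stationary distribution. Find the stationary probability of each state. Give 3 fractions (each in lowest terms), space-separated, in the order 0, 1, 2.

Answer: 11/30 13/40 37/120

Derivation:
The stationary distribution satisfies pi = pi * P, i.e.:
  pi_0 = 2/9*pi_0 + 2/3*pi_1 + 2/9*pi_2
  pi_1 = 2/9*pi_0 + 2/9*pi_1 + 5/9*pi_2
  pi_2 = 5/9*pi_0 + 1/9*pi_1 + 2/9*pi_2
with normalization: pi_0 + pi_1 + pi_2 = 1.

Using the first 2 balance equations plus normalization, the linear system A*pi = b is:
  [-7/9, 2/3, 2/9] . pi = 0
  [2/9, -7/9, 5/9] . pi = 0
  [1, 1, 1] . pi = 1

Solving yields:
  pi_0 = 11/30
  pi_1 = 13/40
  pi_2 = 37/120

Verification (pi * P):
  11/30*2/9 + 13/40*2/3 + 37/120*2/9 = 11/30 = pi_0  (ok)
  11/30*2/9 + 13/40*2/9 + 37/120*5/9 = 13/40 = pi_1  (ok)
  11/30*5/9 + 13/40*1/9 + 37/120*2/9 = 37/120 = pi_2  (ok)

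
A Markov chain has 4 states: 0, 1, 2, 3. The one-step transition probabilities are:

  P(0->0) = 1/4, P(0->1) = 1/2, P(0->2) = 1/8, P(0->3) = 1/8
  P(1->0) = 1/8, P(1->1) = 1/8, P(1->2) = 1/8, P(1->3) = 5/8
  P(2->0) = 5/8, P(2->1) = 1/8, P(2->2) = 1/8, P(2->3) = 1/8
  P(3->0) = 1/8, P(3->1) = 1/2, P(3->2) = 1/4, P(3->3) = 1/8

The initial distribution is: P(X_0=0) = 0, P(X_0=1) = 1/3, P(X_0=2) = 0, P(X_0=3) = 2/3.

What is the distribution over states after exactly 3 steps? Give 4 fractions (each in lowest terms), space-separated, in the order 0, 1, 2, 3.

Propagating the distribution step by step (d_{t+1} = d_t * P):
d_0 = (0=0, 1=1/3, 2=0, 3=2/3)
  d_1[0] = 0*1/4 + 1/3*1/8 + 0*5/8 + 2/3*1/8 = 1/8
  d_1[1] = 0*1/2 + 1/3*1/8 + 0*1/8 + 2/3*1/2 = 3/8
  d_1[2] = 0*1/8 + 1/3*1/8 + 0*1/8 + 2/3*1/4 = 5/24
  d_1[3] = 0*1/8 + 1/3*5/8 + 0*1/8 + 2/3*1/8 = 7/24
d_1 = (0=1/8, 1=3/8, 2=5/24, 3=7/24)
  d_2[0] = 1/8*1/4 + 3/8*1/8 + 5/24*5/8 + 7/24*1/8 = 47/192
  d_2[1] = 1/8*1/2 + 3/8*1/8 + 5/24*1/8 + 7/24*1/2 = 9/32
  d_2[2] = 1/8*1/8 + 3/8*1/8 + 5/24*1/8 + 7/24*1/4 = 31/192
  d_2[3] = 1/8*1/8 + 3/8*5/8 + 5/24*1/8 + 7/24*1/8 = 5/16
d_2 = (0=47/192, 1=9/32, 2=31/192, 3=5/16)
  d_3[0] = 47/192*1/4 + 9/32*1/8 + 31/192*5/8 + 5/16*1/8 = 121/512
  d_3[1] = 47/192*1/2 + 9/32*1/8 + 31/192*1/8 + 5/16*1/2 = 171/512
  d_3[2] = 47/192*1/8 + 9/32*1/8 + 31/192*1/8 + 5/16*1/4 = 21/128
  d_3[3] = 47/192*1/8 + 9/32*5/8 + 31/192*1/8 + 5/16*1/8 = 17/64
d_3 = (0=121/512, 1=171/512, 2=21/128, 3=17/64)

Answer: 121/512 171/512 21/128 17/64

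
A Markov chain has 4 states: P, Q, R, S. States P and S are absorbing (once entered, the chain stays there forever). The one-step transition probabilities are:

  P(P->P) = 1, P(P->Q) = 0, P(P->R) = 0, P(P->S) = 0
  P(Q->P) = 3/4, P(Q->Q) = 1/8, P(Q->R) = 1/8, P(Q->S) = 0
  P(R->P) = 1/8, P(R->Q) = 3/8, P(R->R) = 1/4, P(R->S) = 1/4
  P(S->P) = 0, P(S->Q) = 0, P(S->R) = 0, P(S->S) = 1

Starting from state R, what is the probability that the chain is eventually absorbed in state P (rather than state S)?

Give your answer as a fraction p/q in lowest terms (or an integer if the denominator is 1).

Answer: 25/39

Derivation:
Let a_i = P(absorbed in P | start in state i).
Boundary conditions: a_P = 1, a_S = 0.
For each transient state i, a_i = sum_j P(i->j) * a_j:
  a_Q = 3/4*a_P + 1/8*a_Q + 1/8*a_R + 0*a_S
  a_R = 1/8*a_P + 3/8*a_Q + 1/4*a_R + 1/4*a_S

Substituting a_P = 1 and a_S = 0, rearrange to (I - Q) a = r where r[i] = P(i -> P):
  [7/8, -1/8] . (a_Q, a_R) = 3/4
  [-3/8, 3/4] . (a_Q, a_R) = 1/8

Solving yields:
  a_Q = 37/39
  a_R = 25/39

Starting state is R, so the absorption probability is a_R = 25/39.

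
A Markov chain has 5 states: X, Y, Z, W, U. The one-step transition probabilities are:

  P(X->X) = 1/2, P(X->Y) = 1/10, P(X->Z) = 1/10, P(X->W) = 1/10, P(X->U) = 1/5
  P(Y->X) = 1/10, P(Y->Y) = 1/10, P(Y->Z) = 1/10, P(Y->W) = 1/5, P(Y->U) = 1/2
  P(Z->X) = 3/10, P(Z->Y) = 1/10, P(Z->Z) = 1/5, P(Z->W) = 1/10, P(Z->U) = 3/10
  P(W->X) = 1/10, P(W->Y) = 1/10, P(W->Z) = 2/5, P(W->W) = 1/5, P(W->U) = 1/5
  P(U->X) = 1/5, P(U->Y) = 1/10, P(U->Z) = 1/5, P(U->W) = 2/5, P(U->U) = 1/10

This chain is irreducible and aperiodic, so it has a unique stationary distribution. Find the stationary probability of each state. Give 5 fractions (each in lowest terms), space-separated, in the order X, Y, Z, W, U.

Answer: 475/1746 1/10 589/2910 1729/8730 331/1455

Derivation:
The stationary distribution satisfies pi = pi * P, i.e.:
  pi_X = 1/2*pi_X + 1/10*pi_Y + 3/10*pi_Z + 1/10*pi_W + 1/5*pi_U
  pi_Y = 1/10*pi_X + 1/10*pi_Y + 1/10*pi_Z + 1/10*pi_W + 1/10*pi_U
  pi_Z = 1/10*pi_X + 1/10*pi_Y + 1/5*pi_Z + 2/5*pi_W + 1/5*pi_U
  pi_W = 1/10*pi_X + 1/5*pi_Y + 1/10*pi_Z + 1/5*pi_W + 2/5*pi_U
  pi_U = 1/5*pi_X + 1/2*pi_Y + 3/10*pi_Z + 1/5*pi_W + 1/10*pi_U
with normalization: pi_X + pi_Y + pi_Z + pi_W + pi_U = 1.

Using the first 4 balance equations plus normalization, the linear system A*pi = b is:
  [-1/2, 1/10, 3/10, 1/10, 1/5] . pi = 0
  [1/10, -9/10, 1/10, 1/10, 1/10] . pi = 0
  [1/10, 1/10, -4/5, 2/5, 1/5] . pi = 0
  [1/10, 1/5, 1/10, -4/5, 2/5] . pi = 0
  [1, 1, 1, 1, 1] . pi = 1

Solving yields:
  pi_X = 475/1746
  pi_Y = 1/10
  pi_Z = 589/2910
  pi_W = 1729/8730
  pi_U = 331/1455

Verification (pi * P):
  475/1746*1/2 + 1/10*1/10 + 589/2910*3/10 + 1729/8730*1/10 + 331/1455*1/5 = 475/1746 = pi_X  (ok)
  475/1746*1/10 + 1/10*1/10 + 589/2910*1/10 + 1729/8730*1/10 + 331/1455*1/10 = 1/10 = pi_Y  (ok)
  475/1746*1/10 + 1/10*1/10 + 589/2910*1/5 + 1729/8730*2/5 + 331/1455*1/5 = 589/2910 = pi_Z  (ok)
  475/1746*1/10 + 1/10*1/5 + 589/2910*1/10 + 1729/8730*1/5 + 331/1455*2/5 = 1729/8730 = pi_W  (ok)
  475/1746*1/5 + 1/10*1/2 + 589/2910*3/10 + 1729/8730*1/5 + 331/1455*1/10 = 331/1455 = pi_U  (ok)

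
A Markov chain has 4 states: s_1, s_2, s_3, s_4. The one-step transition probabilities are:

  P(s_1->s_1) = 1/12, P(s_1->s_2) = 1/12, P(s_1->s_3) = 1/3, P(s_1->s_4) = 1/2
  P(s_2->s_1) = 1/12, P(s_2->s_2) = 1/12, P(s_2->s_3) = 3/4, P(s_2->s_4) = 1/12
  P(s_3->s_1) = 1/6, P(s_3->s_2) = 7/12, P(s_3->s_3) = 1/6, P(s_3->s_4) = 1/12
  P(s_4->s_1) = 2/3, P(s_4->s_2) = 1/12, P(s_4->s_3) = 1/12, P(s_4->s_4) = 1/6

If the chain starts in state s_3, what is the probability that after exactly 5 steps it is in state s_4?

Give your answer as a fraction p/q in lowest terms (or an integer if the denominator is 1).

Answer: 5647/31104

Derivation:
Computing P^5 by repeated multiplication:
P^1 =
  s_1: [1/12, 1/12, 1/3, 1/2]
  s_2: [1/12, 1/12, 3/4, 1/12]
  s_3: [1/6, 7/12, 1/6, 1/12]
  s_4: [2/3, 1/12, 1/12, 1/6]
P^2 =
  s_1: [29/72, 1/4, 3/16, 23/144]
  s_2: [7/36, 11/24, 2/9, 1/8]
  s_3: [7/48, 1/6, 19/36, 23/144]
  s_4: [3/16, 1/8, 5/16, 3/8]
P^3 =
  s_1: [83/432, 17/96, 211/576, 457/1728]
  s_2: [151/864, 7/36, 197/432, 151/864]
  s_3: [127/576, 25/72, 475/1728, 17/108]
  s_4: [21/64, 23/96, 23/96, 37/192]
P^4 =
  s_1: [695/2592, 307/1152, 215/768, 3845/20736]
  s_2: [2315/10368, 269/864, 3055/10368, 295/1728]
  s_3: [1369/6912, 763/3456, 4073/10368, 3905/20736]
  s_4: [497/2304, 13/64, 265/768, 17/72]
P^5 =
  s_1: [3341/15552, 343/1536, 29143/82944, 52381/248832]
  s_2: [25813/124416, 4783/20736, 2887/7776, 23713/124416]
  s_3: [18739/82944, 5801/20736, 77827/248832, 5647/31104]
  s_4: [6907/27648, 131/512, 463/1536, 5333/27648]

(P^5)[s_3 -> s_4] = 5647/31104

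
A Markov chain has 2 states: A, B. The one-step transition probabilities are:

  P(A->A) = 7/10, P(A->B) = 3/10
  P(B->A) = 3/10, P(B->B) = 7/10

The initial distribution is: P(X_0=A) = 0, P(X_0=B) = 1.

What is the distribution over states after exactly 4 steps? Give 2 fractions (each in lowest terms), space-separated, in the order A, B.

Propagating the distribution step by step (d_{t+1} = d_t * P):
d_0 = (A=0, B=1)
  d_1[A] = 0*7/10 + 1*3/10 = 3/10
  d_1[B] = 0*3/10 + 1*7/10 = 7/10
d_1 = (A=3/10, B=7/10)
  d_2[A] = 3/10*7/10 + 7/10*3/10 = 21/50
  d_2[B] = 3/10*3/10 + 7/10*7/10 = 29/50
d_2 = (A=21/50, B=29/50)
  d_3[A] = 21/50*7/10 + 29/50*3/10 = 117/250
  d_3[B] = 21/50*3/10 + 29/50*7/10 = 133/250
d_3 = (A=117/250, B=133/250)
  d_4[A] = 117/250*7/10 + 133/250*3/10 = 609/1250
  d_4[B] = 117/250*3/10 + 133/250*7/10 = 641/1250
d_4 = (A=609/1250, B=641/1250)

Answer: 609/1250 641/1250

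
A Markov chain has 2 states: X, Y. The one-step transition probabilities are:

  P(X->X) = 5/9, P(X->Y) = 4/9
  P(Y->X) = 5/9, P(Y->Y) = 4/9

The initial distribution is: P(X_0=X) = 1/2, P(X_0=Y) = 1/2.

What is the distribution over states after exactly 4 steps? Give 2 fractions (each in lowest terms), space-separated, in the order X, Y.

Answer: 5/9 4/9

Derivation:
Propagating the distribution step by step (d_{t+1} = d_t * P):
d_0 = (X=1/2, Y=1/2)
  d_1[X] = 1/2*5/9 + 1/2*5/9 = 5/9
  d_1[Y] = 1/2*4/9 + 1/2*4/9 = 4/9
d_1 = (X=5/9, Y=4/9)
  d_2[X] = 5/9*5/9 + 4/9*5/9 = 5/9
  d_2[Y] = 5/9*4/9 + 4/9*4/9 = 4/9
d_2 = (X=5/9, Y=4/9)
  d_3[X] = 5/9*5/9 + 4/9*5/9 = 5/9
  d_3[Y] = 5/9*4/9 + 4/9*4/9 = 4/9
d_3 = (X=5/9, Y=4/9)
  d_4[X] = 5/9*5/9 + 4/9*5/9 = 5/9
  d_4[Y] = 5/9*4/9 + 4/9*4/9 = 4/9
d_4 = (X=5/9, Y=4/9)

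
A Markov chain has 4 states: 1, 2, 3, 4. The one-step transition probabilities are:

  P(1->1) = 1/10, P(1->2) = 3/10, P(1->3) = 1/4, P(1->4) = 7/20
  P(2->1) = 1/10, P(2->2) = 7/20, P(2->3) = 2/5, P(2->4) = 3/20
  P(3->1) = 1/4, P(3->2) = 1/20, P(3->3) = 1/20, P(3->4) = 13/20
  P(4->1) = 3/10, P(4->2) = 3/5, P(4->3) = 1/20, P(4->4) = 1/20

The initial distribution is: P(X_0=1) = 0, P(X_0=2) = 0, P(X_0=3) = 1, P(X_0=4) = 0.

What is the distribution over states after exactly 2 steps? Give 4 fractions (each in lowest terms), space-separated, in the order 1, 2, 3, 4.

Propagating the distribution step by step (d_{t+1} = d_t * P):
d_0 = (1=0, 2=0, 3=1, 4=0)
  d_1[1] = 0*1/10 + 0*1/10 + 1*1/4 + 0*3/10 = 1/4
  d_1[2] = 0*3/10 + 0*7/20 + 1*1/20 + 0*3/5 = 1/20
  d_1[3] = 0*1/4 + 0*2/5 + 1*1/20 + 0*1/20 = 1/20
  d_1[4] = 0*7/20 + 0*3/20 + 1*13/20 + 0*1/20 = 13/20
d_1 = (1=1/4, 2=1/20, 3=1/20, 4=13/20)
  d_2[1] = 1/4*1/10 + 1/20*1/10 + 1/20*1/4 + 13/20*3/10 = 19/80
  d_2[2] = 1/4*3/10 + 1/20*7/20 + 1/20*1/20 + 13/20*3/5 = 97/200
  d_2[3] = 1/4*1/4 + 1/20*2/5 + 1/20*1/20 + 13/20*1/20 = 47/400
  d_2[4] = 1/4*7/20 + 1/20*3/20 + 1/20*13/20 + 13/20*1/20 = 4/25
d_2 = (1=19/80, 2=97/200, 3=47/400, 4=4/25)

Answer: 19/80 97/200 47/400 4/25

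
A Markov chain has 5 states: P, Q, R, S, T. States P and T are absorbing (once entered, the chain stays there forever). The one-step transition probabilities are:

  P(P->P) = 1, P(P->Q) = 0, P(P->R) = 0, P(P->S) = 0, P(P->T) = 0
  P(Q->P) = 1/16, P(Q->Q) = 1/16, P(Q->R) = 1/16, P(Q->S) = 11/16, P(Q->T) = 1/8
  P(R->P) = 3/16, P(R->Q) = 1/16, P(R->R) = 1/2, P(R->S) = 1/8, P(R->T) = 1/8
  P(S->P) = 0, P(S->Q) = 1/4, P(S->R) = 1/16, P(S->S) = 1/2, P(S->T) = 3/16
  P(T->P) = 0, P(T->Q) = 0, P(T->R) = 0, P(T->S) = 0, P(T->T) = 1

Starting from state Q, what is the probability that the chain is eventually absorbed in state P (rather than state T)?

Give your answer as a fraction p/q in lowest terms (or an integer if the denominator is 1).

Let a_i = P(absorbed in P | start in state i).
Boundary conditions: a_P = 1, a_T = 0.
For each transient state i, a_i = sum_j P(i->j) * a_j:
  a_Q = 1/16*a_P + 1/16*a_Q + 1/16*a_R + 11/16*a_S + 1/8*a_T
  a_R = 3/16*a_P + 1/16*a_Q + 1/2*a_R + 1/8*a_S + 1/8*a_T
  a_S = 0*a_P + 1/4*a_Q + 1/16*a_R + 1/2*a_S + 3/16*a_T

Substituting a_P = 1 and a_T = 0, rearrange to (I - Q) a = r where r[i] = P(i -> P):
  [15/16, -1/16, -11/16] . (a_Q, a_R, a_S) = 1/16
  [-1/16, 1/2, -1/8] . (a_Q, a_R, a_S) = 3/16
  [-1/4, -1/16, 1/2] . (a_Q, a_R, a_S) = 0

Solving yields:
  a_Q = 119/551
  a_R = 244/551
  a_S = 90/551

Starting state is Q, so the absorption probability is a_Q = 119/551.

Answer: 119/551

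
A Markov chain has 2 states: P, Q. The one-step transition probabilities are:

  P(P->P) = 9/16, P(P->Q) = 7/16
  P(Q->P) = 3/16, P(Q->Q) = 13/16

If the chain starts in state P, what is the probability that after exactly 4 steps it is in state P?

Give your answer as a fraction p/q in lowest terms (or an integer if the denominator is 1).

Computing P^4 by repeated multiplication:
P^1 =
  P: [9/16, 7/16]
  Q: [3/16, 13/16]
P^2 =
  P: [51/128, 77/128]
  Q: [33/128, 95/128]
P^3 =
  P: [345/1024, 679/1024]
  Q: [291/1024, 733/1024]
P^4 =
  P: [2571/8192, 5621/8192]
  Q: [2409/8192, 5783/8192]

(P^4)[P -> P] = 2571/8192

Answer: 2571/8192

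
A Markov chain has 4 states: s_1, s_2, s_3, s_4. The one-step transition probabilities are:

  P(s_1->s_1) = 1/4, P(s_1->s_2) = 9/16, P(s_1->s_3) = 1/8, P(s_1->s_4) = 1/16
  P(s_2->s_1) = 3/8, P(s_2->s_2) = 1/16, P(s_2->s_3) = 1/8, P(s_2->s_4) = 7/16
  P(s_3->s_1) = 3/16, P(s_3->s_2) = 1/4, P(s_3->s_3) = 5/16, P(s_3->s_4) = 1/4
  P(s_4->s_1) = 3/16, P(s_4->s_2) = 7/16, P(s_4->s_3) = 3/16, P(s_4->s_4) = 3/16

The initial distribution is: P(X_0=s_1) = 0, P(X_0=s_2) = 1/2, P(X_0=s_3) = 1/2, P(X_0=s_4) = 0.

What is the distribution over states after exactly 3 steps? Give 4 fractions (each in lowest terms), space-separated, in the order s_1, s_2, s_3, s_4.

Propagating the distribution step by step (d_{t+1} = d_t * P):
d_0 = (s_1=0, s_2=1/2, s_3=1/2, s_4=0)
  d_1[s_1] = 0*1/4 + 1/2*3/8 + 1/2*3/16 + 0*3/16 = 9/32
  d_1[s_2] = 0*9/16 + 1/2*1/16 + 1/2*1/4 + 0*7/16 = 5/32
  d_1[s_3] = 0*1/8 + 1/2*1/8 + 1/2*5/16 + 0*3/16 = 7/32
  d_1[s_4] = 0*1/16 + 1/2*7/16 + 1/2*1/4 + 0*3/16 = 11/32
d_1 = (s_1=9/32, s_2=5/32, s_3=7/32, s_4=11/32)
  d_2[s_1] = 9/32*1/4 + 5/32*3/8 + 7/32*3/16 + 11/32*3/16 = 15/64
  d_2[s_2] = 9/32*9/16 + 5/32*1/16 + 7/32*1/4 + 11/32*7/16 = 191/512
  d_2[s_3] = 9/32*1/8 + 5/32*1/8 + 7/32*5/16 + 11/32*3/16 = 3/16
  d_2[s_4] = 9/32*1/16 + 5/32*7/16 + 7/32*1/4 + 11/32*3/16 = 105/512
d_2 = (s_1=15/64, s_2=191/512, s_3=3/16, s_4=105/512)
  d_3[s_1] = 15/64*1/4 + 191/512*3/8 + 3/16*3/16 + 105/512*3/16 = 2229/8192
  d_3[s_2] = 15/64*9/16 + 191/512*1/16 + 3/16*1/4 + 105/512*7/16 = 1195/4096
  d_3[s_3] = 15/64*1/8 + 191/512*1/8 + 3/16*5/16 + 105/512*3/16 = 1417/8192
  d_3[s_4] = 15/64*1/16 + 191/512*7/16 + 3/16*1/4 + 105/512*3/16 = 539/2048
d_3 = (s_1=2229/8192, s_2=1195/4096, s_3=1417/8192, s_4=539/2048)

Answer: 2229/8192 1195/4096 1417/8192 539/2048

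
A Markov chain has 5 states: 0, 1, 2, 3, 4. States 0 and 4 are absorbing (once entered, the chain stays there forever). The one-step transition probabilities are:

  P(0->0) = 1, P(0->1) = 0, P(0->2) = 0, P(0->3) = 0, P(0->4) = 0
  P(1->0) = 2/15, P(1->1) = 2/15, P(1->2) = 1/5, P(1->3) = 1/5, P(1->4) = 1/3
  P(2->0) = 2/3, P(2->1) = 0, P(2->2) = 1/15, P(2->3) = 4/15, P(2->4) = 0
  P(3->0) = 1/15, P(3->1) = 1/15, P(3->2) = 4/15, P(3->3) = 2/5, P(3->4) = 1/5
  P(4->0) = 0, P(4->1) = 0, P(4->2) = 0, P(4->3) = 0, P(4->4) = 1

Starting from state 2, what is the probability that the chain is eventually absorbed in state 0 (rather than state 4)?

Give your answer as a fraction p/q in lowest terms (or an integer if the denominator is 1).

Let a_i = P(absorbed in 0 | start in state i).
Boundary conditions: a_0 = 1, a_4 = 0.
For each transient state i, a_i = sum_j P(i->j) * a_j:
  a_1 = 2/15*a_0 + 2/15*a_1 + 1/5*a_2 + 1/5*a_3 + 1/3*a_4
  a_2 = 2/3*a_0 + 0*a_1 + 1/15*a_2 + 4/15*a_3 + 0*a_4
  a_3 = 1/15*a_0 + 1/15*a_1 + 4/15*a_2 + 2/5*a_3 + 1/5*a_4

Substituting a_0 = 1 and a_4 = 0, rearrange to (I - Q) a = r where r[i] = P(i -> 0):
  [13/15, -1/5, -1/5] . (a_1, a_2, a_3) = 2/15
  [0, 14/15, -4/15] . (a_1, a_2, a_3) = 2/3
  [-1/15, -4/15, 3/5] . (a_1, a_2, a_3) = 1/15

Solving yields:
  a_1 = 83/172
  a_2 = 75/86
  a_3 = 95/172

Starting state is 2, so the absorption probability is a_2 = 75/86.

Answer: 75/86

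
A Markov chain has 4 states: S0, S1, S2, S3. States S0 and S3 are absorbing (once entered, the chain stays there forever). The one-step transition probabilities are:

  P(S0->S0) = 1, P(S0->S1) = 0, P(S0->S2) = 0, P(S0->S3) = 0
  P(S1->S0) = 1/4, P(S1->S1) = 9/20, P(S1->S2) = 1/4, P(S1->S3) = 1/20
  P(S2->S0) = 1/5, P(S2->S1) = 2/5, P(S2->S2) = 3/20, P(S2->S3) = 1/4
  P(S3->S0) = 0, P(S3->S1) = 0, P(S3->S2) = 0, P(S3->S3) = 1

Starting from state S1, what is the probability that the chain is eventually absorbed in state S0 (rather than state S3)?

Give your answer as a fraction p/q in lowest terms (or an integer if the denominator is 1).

Let a_i = P(absorbed in S0 | start in state i).
Boundary conditions: a_S0 = 1, a_S3 = 0.
For each transient state i, a_i = sum_j P(i->j) * a_j:
  a_S1 = 1/4*a_S0 + 9/20*a_S1 + 1/4*a_S2 + 1/20*a_S3
  a_S2 = 1/5*a_S0 + 2/5*a_S1 + 3/20*a_S2 + 1/4*a_S3

Substituting a_S0 = 1 and a_S3 = 0, rearrange to (I - Q) a = r where r[i] = P(i -> S0):
  [11/20, -1/4] . (a_S1, a_S2) = 1/4
  [-2/5, 17/20] . (a_S1, a_S2) = 1/5

Solving yields:
  a_S1 = 5/7
  a_S2 = 4/7

Starting state is S1, so the absorption probability is a_S1 = 5/7.

Answer: 5/7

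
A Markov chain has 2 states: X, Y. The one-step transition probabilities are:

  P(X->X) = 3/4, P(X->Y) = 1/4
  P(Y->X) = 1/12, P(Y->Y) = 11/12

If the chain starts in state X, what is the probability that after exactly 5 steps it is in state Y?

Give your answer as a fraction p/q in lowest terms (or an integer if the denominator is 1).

Computing P^5 by repeated multiplication:
P^1 =
  X: [3/4, 1/4]
  Y: [1/12, 11/12]
P^2 =
  X: [7/12, 5/12]
  Y: [5/36, 31/36]
P^3 =
  X: [17/36, 19/36]
  Y: [19/108, 89/108]
P^4 =
  X: [43/108, 65/108]
  Y: [65/324, 259/324]
P^5 =
  X: [113/324, 211/324]
  Y: [211/972, 761/972]

(P^5)[X -> Y] = 211/324

Answer: 211/324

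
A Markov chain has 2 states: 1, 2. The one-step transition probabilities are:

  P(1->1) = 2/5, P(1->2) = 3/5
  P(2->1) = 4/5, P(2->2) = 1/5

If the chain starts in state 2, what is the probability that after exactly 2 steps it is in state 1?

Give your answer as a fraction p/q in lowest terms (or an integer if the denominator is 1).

Computing P^2 by repeated multiplication:
P^1 =
  1: [2/5, 3/5]
  2: [4/5, 1/5]
P^2 =
  1: [16/25, 9/25]
  2: [12/25, 13/25]

(P^2)[2 -> 1] = 12/25

Answer: 12/25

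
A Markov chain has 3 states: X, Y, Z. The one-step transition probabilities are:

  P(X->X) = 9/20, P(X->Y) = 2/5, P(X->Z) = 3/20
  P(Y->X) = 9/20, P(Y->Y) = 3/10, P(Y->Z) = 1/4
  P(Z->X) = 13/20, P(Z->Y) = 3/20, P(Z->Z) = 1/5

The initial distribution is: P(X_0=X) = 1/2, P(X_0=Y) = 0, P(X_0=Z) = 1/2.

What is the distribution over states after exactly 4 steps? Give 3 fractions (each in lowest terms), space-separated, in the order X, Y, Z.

Answer: 1563/3200 102367/320000 61333/320000

Derivation:
Propagating the distribution step by step (d_{t+1} = d_t * P):
d_0 = (X=1/2, Y=0, Z=1/2)
  d_1[X] = 1/2*9/20 + 0*9/20 + 1/2*13/20 = 11/20
  d_1[Y] = 1/2*2/5 + 0*3/10 + 1/2*3/20 = 11/40
  d_1[Z] = 1/2*3/20 + 0*1/4 + 1/2*1/5 = 7/40
d_1 = (X=11/20, Y=11/40, Z=7/40)
  d_2[X] = 11/20*9/20 + 11/40*9/20 + 7/40*13/20 = 97/200
  d_2[Y] = 11/20*2/5 + 11/40*3/10 + 7/40*3/20 = 263/800
  d_2[Z] = 11/20*3/20 + 11/40*1/4 + 7/40*1/5 = 149/800
d_2 = (X=97/200, Y=263/800, Z=149/800)
  d_3[X] = 97/200*9/20 + 263/800*9/20 + 149/800*13/20 = 1949/4000
  d_3[Y] = 97/200*2/5 + 263/800*3/10 + 149/800*3/20 = 5129/16000
  d_3[Z] = 97/200*3/20 + 263/800*1/4 + 149/800*1/5 = 123/640
d_3 = (X=1949/4000, Y=5129/16000, Z=123/640)
  d_4[X] = 1949/4000*9/20 + 5129/16000*9/20 + 123/640*13/20 = 1563/3200
  d_4[Y] = 1949/4000*2/5 + 5129/16000*3/10 + 123/640*3/20 = 102367/320000
  d_4[Z] = 1949/4000*3/20 + 5129/16000*1/4 + 123/640*1/5 = 61333/320000
d_4 = (X=1563/3200, Y=102367/320000, Z=61333/320000)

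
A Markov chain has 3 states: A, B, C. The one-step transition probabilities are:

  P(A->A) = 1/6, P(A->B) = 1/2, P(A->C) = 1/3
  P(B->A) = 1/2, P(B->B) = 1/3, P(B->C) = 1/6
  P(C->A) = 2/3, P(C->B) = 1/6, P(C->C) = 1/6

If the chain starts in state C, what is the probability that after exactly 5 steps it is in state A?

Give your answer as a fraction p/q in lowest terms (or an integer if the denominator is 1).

Computing P^5 by repeated multiplication:
P^1 =
  A: [1/6, 1/2, 1/3]
  B: [1/2, 1/3, 1/6]
  C: [2/3, 1/6, 1/6]
P^2 =
  A: [1/2, 11/36, 7/36]
  B: [13/36, 7/18, 1/4]
  C: [11/36, 5/12, 5/18]
P^3 =
  A: [79/216, 83/216, 1/4]
  B: [91/216, 19/54, 49/216]
  C: [4/9, 73/216, 47/216]
P^4 =
  A: [34/81, 457/1296, 295/1296]
  B: [515/1296, 79/216, 307/1296]
  C: [503/1296, 481/1296, 13/54]
P^5 =
  A: [3095/7776, 947/2592, 115/486]
  B: [1055/2592, 175/486, 1811/7776]
  C: [1597/3888, 2783/7776, 1799/7776]

(P^5)[C -> A] = 1597/3888

Answer: 1597/3888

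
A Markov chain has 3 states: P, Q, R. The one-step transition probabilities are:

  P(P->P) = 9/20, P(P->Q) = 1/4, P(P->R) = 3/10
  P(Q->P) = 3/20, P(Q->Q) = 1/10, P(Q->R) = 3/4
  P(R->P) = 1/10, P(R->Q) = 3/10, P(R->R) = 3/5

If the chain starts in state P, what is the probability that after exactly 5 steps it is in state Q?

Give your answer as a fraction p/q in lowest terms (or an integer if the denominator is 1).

Answer: 775979/3200000

Derivation:
Computing P^5 by repeated multiplication:
P^1 =
  P: [9/20, 1/4, 3/10]
  Q: [3/20, 1/10, 3/4]
  R: [1/10, 3/10, 3/5]
P^2 =
  P: [27/100, 91/400, 201/400]
  Q: [63/400, 109/400, 57/100]
  R: [3/20, 47/200, 123/200]
P^3 =
  P: [1647/8000, 241/1000, 177/320]
  Q: [27/160, 1901/8000, 4749/8000]
  R: [657/4000, 491/2000, 2361/4000]
P^4 =
  P: [29457/160000, 38641/160000, 45951/80000]
  Q: [27351/160000, 19523/80000, 93603/160000]
  R: [13581/80000, 3883/16000, 11751/20000]
P^5 =
  P: [14121/80000, 775979/3200000, 1859181/3200000]
  Q: [550503/3200000, 155293/640000, 234129/400000]
  R: [137241/800000, 388759/1600000, 936759/1600000]

(P^5)[P -> Q] = 775979/3200000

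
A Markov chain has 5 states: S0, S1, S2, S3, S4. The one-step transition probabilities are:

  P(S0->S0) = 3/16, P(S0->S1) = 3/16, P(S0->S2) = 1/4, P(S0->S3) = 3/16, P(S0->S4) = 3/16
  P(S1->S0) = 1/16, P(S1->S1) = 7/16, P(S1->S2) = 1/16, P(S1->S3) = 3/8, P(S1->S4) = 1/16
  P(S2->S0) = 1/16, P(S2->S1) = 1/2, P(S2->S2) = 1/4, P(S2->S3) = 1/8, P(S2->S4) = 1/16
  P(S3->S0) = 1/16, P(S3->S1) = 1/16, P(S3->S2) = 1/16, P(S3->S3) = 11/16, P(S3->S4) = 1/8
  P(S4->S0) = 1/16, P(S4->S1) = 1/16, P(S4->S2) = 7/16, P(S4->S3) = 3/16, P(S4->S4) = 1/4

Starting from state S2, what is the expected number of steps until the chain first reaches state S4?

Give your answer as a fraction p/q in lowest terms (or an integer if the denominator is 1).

Let h_i = expected steps to first reach S4 from state i.
Boundary: h_S4 = 0.
First-step equations for the other states:
  h_S0 = 1 + 3/16*h_S0 + 3/16*h_S1 + 1/4*h_S2 + 3/16*h_S3 + 3/16*h_S4
  h_S1 = 1 + 1/16*h_S0 + 7/16*h_S1 + 1/16*h_S2 + 3/8*h_S3 + 1/16*h_S4
  h_S2 = 1 + 1/16*h_S0 + 1/2*h_S1 + 1/4*h_S2 + 1/8*h_S3 + 1/16*h_S4
  h_S3 = 1 + 1/16*h_S0 + 1/16*h_S1 + 1/16*h_S2 + 11/16*h_S3 + 1/8*h_S4

Substituting h_S4 = 0 and rearranging gives the linear system (I - Q) h = 1:
  [13/16, -3/16, -1/4, -3/16] . (h_S0, h_S1, h_S2, h_S3) = 1
  [-1/16, 9/16, -1/16, -3/8] . (h_S0, h_S1, h_S2, h_S3) = 1
  [-1/16, -1/2, 3/4, -1/8] . (h_S0, h_S1, h_S2, h_S3) = 1
  [-1/16, -1/16, -1/16, 5/16] . (h_S0, h_S1, h_S2, h_S3) = 1

Solving yields:
  h_S0 = 9424/1091
  h_S1 = 32032/3273
  h_S2 = 10976/1091
  h_S3 = 29120/3273

Starting state is S2, so the expected hitting time is h_S2 = 10976/1091.

Answer: 10976/1091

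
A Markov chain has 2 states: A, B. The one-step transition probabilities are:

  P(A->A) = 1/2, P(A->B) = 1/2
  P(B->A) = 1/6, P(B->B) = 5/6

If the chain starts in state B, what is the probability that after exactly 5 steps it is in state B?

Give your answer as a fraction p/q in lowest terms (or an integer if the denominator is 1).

Answer: 365/486

Derivation:
Computing P^5 by repeated multiplication:
P^1 =
  A: [1/2, 1/2]
  B: [1/6, 5/6]
P^2 =
  A: [1/3, 2/3]
  B: [2/9, 7/9]
P^3 =
  A: [5/18, 13/18]
  B: [13/54, 41/54]
P^4 =
  A: [7/27, 20/27]
  B: [20/81, 61/81]
P^5 =
  A: [41/162, 121/162]
  B: [121/486, 365/486]

(P^5)[B -> B] = 365/486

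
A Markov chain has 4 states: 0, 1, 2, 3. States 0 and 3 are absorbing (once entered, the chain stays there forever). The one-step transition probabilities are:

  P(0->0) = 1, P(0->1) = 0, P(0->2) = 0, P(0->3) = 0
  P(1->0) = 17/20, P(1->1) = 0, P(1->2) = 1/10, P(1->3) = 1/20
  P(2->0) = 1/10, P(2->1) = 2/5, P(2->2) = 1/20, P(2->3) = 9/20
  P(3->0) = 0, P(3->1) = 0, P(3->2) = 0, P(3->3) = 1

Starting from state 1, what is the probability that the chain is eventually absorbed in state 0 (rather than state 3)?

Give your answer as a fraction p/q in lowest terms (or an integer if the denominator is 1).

Let a_i = P(absorbed in 0 | start in state i).
Boundary conditions: a_0 = 1, a_3 = 0.
For each transient state i, a_i = sum_j P(i->j) * a_j:
  a_1 = 17/20*a_0 + 0*a_1 + 1/10*a_2 + 1/20*a_3
  a_2 = 1/10*a_0 + 2/5*a_1 + 1/20*a_2 + 9/20*a_3

Substituting a_0 = 1 and a_3 = 0, rearrange to (I - Q) a = r where r[i] = P(i -> 0):
  [1, -1/10] . (a_1, a_2) = 17/20
  [-2/5, 19/20] . (a_1, a_2) = 1/10

Solving yields:
  a_1 = 327/364
  a_2 = 44/91

Starting state is 1, so the absorption probability is a_1 = 327/364.

Answer: 327/364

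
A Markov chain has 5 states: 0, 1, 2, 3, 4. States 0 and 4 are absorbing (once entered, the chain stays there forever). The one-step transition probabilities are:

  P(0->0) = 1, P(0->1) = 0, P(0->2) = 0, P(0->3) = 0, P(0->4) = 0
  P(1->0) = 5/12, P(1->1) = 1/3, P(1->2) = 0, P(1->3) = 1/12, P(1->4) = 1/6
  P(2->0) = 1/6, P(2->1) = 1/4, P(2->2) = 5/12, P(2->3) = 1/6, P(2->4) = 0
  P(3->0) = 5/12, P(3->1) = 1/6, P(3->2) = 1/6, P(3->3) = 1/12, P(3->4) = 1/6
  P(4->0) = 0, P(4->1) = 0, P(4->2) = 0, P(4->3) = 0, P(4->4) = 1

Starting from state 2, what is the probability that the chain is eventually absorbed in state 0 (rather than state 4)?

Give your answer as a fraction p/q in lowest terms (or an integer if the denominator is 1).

Answer: 113/141

Derivation:
Let a_i = P(absorbed in 0 | start in state i).
Boundary conditions: a_0 = 1, a_4 = 0.
For each transient state i, a_i = sum_j P(i->j) * a_j:
  a_1 = 5/12*a_0 + 1/3*a_1 + 0*a_2 + 1/12*a_3 + 1/6*a_4
  a_2 = 1/6*a_0 + 1/4*a_1 + 5/12*a_2 + 1/6*a_3 + 0*a_4
  a_3 = 5/12*a_0 + 1/6*a_1 + 1/6*a_2 + 1/12*a_3 + 1/6*a_4

Substituting a_0 = 1 and a_4 = 0, rearrange to (I - Q) a = r where r[i] = P(i -> 0):
  [2/3, 0, -1/12] . (a_1, a_2, a_3) = 5/12
  [-1/4, 7/12, -1/6] . (a_1, a_2, a_3) = 1/6
  [-1/6, -1/6, 11/12] . (a_1, a_2, a_3) = 5/12

Solving yields:
  a_1 = 101/141
  a_2 = 113/141
  a_3 = 103/141

Starting state is 2, so the absorption probability is a_2 = 113/141.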